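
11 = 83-72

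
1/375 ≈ 0.00267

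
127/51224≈0.00248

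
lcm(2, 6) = 6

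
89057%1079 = 579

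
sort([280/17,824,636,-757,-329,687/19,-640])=[-757,-640,-329,280/17,687/19,636,824]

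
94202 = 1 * 94202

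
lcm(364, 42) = 1092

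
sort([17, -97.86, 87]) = [-97.86, 17, 87]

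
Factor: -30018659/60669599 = -1 * 11^1 * 283^1 * 9643^1 * 60669599^(-1)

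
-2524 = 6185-8709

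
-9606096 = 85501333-95107429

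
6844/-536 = -1711/134 ≈ -12.77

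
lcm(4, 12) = 12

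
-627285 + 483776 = -143509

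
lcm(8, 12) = 24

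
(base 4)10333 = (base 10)319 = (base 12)227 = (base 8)477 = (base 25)cj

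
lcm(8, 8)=8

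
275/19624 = 25/1784 ≈ 0.0140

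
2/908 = 1/454≈0.00220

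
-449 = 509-958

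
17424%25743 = 17424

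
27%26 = 1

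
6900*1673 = 11543700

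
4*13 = 52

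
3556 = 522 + 3034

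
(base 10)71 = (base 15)4b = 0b1000111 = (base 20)3b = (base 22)35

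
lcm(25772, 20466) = 695844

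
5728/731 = 7+611/731 ≈ 7.84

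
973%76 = 61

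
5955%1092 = 495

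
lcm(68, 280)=4760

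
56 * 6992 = 391552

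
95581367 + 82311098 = 177892465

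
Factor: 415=5^1*83^1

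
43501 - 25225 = 18276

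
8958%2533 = 1359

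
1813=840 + 973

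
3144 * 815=2562360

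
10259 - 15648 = -5389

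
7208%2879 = 1450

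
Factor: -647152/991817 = -1 * 2^4 * 11^1 * 3677^1 * 991817^(-1)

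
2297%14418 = 2297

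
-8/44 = -2/11 ≈ -0.182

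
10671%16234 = 10671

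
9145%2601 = 1342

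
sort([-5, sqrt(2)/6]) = [-5, sqrt(2)/6]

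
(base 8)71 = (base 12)49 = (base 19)30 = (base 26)25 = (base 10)57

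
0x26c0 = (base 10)9920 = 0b10011011000000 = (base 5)304140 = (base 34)8jq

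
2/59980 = 1/29990 ≈ 0.0000333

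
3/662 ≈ 0.00453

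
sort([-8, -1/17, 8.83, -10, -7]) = [-10, -8, -7, -1/17, 8.83]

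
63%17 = 12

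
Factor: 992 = 2^5 * 31^1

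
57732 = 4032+53700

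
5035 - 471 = 4564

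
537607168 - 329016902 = 208590266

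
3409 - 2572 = 837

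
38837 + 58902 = 97739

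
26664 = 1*26664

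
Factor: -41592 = -1*2^3*3^1*1733^1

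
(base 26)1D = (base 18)23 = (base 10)39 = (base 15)29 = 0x27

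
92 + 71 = 163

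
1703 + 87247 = 88950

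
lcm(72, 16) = 144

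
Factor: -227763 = -1 * 3^2 * 25307^1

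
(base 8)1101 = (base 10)577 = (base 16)241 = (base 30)j7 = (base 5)4302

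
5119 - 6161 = -1042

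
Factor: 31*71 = 31^1*71^1 = 2201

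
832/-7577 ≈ -0.110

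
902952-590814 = 312138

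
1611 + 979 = 2590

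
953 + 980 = 1933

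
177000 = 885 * 200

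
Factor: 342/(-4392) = -1*2^(-2)*19^1*61^(-1) = -19/244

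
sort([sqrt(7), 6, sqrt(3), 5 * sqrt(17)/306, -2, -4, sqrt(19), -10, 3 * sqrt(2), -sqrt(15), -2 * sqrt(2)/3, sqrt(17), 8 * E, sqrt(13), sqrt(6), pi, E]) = [-10, -4, -sqrt(15), -2, -2 * sqrt(2)/3, 5 * sqrt(17)/306, sqrt(3), sqrt(6), sqrt(7), E, pi, sqrt(13), sqrt(17), 3 * sqrt(2), sqrt(19), 6, 8 * E]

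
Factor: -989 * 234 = -1 * 2^1 * 3^2 * 13^1 * 23^1 * 43^1 = -231426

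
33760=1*33760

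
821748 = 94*8742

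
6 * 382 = 2292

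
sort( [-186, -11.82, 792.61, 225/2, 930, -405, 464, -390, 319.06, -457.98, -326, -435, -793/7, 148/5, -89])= [-457.98, -435, -405, -390, -326, -186, -793/7, -89, -11.82, 148/5, 225/2, 319.06, 464, 792.61, 930]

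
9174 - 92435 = -83261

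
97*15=1455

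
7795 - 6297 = 1498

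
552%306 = 246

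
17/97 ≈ 0.175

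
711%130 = 61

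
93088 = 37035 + 56053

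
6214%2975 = 264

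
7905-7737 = 168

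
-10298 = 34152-44450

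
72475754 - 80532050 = -8056296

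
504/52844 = 126/13211≈0.00954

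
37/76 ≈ 0.487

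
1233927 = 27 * 45701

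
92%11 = 4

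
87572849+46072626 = 133645475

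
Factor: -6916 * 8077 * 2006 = -1 * 2^3 * 7^1 * 13^1 * 17^1 * 19^1 * 41^1 * 59^1 * 197^1 = -112056227192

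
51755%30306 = 21449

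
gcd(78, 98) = 2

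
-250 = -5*50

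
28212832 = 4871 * 5792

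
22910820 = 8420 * 2721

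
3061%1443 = 175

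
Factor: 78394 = 2^1 * 19^1 * 2063^1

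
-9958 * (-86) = 856388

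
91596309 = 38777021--52819288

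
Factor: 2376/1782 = 2^2 * 3^(-1) = 4/3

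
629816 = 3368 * 187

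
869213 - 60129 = 809084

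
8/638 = 4/319 ≈ 0.0125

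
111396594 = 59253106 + 52143488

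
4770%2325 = 120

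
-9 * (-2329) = 20961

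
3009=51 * 59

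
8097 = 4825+3272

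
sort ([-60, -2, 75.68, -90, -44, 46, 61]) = [-90, -60, -44, -2, 46, 61, 75.68]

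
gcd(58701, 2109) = 3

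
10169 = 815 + 9354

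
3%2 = 1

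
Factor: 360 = 2^3*3^2*5^1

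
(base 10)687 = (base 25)12c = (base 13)40b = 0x2af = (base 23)16k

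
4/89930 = 2/44965 ≈ 0.0000445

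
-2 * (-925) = 1850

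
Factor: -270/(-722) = 3^3*5^1*19^(-2) = 135/361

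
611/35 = 17 + 16/35 ≈ 17.46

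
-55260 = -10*5526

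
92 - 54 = 38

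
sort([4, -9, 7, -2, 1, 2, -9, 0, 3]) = [-9, -9, -2, 0, 1, 2, 3, 4, 7]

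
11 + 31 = 42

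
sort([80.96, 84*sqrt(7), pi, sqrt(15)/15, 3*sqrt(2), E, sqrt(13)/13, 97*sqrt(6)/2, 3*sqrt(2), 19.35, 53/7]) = [sqrt(15)/15, sqrt(13)/13, E, pi, 3*sqrt(2), 3*sqrt(2), 53/7, 19.35, 80.96, 97*sqrt(6)/2, 84*sqrt(7)]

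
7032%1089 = 498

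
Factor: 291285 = 3^2*5^1*6473^1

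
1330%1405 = 1330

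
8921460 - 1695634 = 7225826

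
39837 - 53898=-14061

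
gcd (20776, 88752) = 8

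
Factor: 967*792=2^3*3^2*11^1*967^1=765864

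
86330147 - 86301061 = 29086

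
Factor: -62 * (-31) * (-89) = -1 * 2^1 * 31^2 * 89^1 = -171058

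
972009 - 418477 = 553532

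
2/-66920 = -1/33460 ≈ -0.0000299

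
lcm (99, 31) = 3069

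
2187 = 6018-3831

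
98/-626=-49/313 ≈ -0.157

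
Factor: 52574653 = 19^1 * 2767087^1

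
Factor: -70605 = -1*3^3*5^1*523^1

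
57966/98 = 591 + 24/49 ≈ 591.49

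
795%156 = 15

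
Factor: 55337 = 55337^1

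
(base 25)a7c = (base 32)695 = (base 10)6437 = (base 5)201222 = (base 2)1100100100101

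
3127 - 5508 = -2381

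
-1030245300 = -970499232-59746068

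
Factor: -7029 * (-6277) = 3^2 * 11^1 * 71^1 * 6277^1 = 44121033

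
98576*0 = 0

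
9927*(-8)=-79416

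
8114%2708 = 2698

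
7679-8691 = -1012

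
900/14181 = 300/4727 ≈ 0.0635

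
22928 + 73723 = 96651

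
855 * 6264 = 5355720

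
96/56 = 12/7 ≈ 1.71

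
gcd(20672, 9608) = 8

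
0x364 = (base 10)868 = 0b1101100100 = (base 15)3cd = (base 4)31210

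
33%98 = 33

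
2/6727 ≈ 0.000297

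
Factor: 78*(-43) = -1*2^1*3^1*13^1*43^1 = -3354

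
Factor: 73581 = 3^1*24527^1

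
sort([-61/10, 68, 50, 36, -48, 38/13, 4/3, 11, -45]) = [-48, -45, -61/10, 4/3, 38/13, 11, 36, 50, 68]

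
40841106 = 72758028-31916922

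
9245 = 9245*1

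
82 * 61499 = 5042918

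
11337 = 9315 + 2022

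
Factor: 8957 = 13^2*53^1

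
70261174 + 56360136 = 126621310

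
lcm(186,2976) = 2976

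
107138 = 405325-298187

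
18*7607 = 136926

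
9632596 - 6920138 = 2712458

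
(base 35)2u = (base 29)3d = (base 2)1100100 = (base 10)100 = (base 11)91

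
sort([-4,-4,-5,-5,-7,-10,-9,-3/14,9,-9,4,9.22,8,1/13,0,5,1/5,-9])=[-10,-9,-9,-9,-7,-5,-5,-4,-4,-3/14,0,1/13,1/5,4,5,8,9,9.22]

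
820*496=406720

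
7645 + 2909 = 10554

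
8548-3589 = 4959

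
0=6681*0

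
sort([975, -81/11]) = [-81/11, 975]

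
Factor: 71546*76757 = 2^1*83^1*431^1*76757^1 = 5491656322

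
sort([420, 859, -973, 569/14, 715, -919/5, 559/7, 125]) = [-973, -919/5, 569/14, 559/7, 125, 420, 715, 859]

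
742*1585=1176070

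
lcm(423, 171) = 8037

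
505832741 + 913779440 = 1419612181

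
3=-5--8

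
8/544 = 1/68 ≈ 0.0147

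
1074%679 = 395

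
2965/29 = 102 + 7/29≈102.24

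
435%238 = 197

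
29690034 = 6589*4506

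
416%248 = 168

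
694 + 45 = 739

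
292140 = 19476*15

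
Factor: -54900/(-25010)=2^1*3^2*5^1*41^(-1)=90/41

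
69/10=6+9/10=6.90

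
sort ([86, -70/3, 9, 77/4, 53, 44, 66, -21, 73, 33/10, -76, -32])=[-76, -32, -70/3, -21, 33/10, 9, 77/4, 44, 53, 66, 73, 86]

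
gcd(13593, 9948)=3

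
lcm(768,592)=28416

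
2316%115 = 16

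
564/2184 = 47/182 ≈ 0.258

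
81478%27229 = 27020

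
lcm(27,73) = 1971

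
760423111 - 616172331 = 144250780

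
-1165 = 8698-9863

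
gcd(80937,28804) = 1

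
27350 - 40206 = -12856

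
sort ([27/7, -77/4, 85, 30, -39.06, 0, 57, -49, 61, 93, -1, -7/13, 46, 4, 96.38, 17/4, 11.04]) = [-49, -39.06, -77/4, -1, -7/13, 0, 27/7, 4, 17/4, 11.04, 30, 46, 57, 61, 85, 93, 96.38]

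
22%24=22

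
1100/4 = 275 = 275.00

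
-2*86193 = -172386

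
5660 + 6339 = 11999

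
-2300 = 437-2737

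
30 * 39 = 1170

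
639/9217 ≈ 0.0693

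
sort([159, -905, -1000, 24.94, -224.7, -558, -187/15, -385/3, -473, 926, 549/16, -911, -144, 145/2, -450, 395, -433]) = [-1000, -911, -905, -558, -473, -450, -433, -224.7, -144, -385/3, -187/15, 24.94, 549/16, 145/2, 159, 395, 926]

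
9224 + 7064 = 16288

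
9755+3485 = 13240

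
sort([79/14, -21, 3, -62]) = [-62, -21, 3, 79/14]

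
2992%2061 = 931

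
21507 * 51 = 1096857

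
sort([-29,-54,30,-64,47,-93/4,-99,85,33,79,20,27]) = [-99,-64,-54,-29,-93/4,20,27,30,33,47,79,85]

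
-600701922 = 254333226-855035148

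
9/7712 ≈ 0.00117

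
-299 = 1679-1978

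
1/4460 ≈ 0.000224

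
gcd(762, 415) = 1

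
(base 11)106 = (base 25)52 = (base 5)1002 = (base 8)177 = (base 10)127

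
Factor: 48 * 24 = 2^7 * 3^2 = 1152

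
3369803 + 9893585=13263388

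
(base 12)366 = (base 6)2210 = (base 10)510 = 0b111111110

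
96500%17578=8610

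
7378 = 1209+6169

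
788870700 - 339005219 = 449865481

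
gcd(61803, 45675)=63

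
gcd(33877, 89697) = 1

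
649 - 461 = 188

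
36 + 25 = 61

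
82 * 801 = 65682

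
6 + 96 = 102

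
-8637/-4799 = 1 + 3838/4799 ≈ 1.80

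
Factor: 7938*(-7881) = -1*2^1*3^5*7^2*37^1*71^1 = -62559378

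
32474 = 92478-60004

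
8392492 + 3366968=11759460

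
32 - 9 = 23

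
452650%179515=93620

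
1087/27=40 + 7/27 ≈ 40.26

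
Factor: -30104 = -1*2^3*53^1*71^1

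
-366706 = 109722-476428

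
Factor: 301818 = 2^1*3^1*11^1*17^1*269^1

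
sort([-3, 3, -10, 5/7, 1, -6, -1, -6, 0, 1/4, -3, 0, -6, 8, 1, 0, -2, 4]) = [-10, -6, -6, -6, -3, -3, -2, -1, 0, 0, 0, 1/4, 5/7, 1, 1, 3, 4, 8]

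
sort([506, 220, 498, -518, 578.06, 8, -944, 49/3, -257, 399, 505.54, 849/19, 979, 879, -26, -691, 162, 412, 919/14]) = [-944, -691, -518, -257, -26, 8, 49/3, 849/19, 919/14, 162, 220, 399, 412, 498, 505.54, 506, 578.06, 879, 979]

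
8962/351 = 25 + 187/351 ≈ 25.53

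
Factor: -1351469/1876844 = -1 * 2^(-2) * 7^2 * 607^(-1) * 773^(-1) * 27581^1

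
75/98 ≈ 0.765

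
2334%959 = 416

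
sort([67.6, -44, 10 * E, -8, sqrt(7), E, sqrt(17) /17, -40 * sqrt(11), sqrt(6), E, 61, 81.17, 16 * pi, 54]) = [-40 * sqrt(11), -44, -8, sqrt(17) /17, sqrt(6), sqrt(7), E, E, 10 * E, 16 * pi, 54, 61, 67.6, 81.17]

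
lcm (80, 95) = 1520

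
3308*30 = 99240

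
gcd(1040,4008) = 8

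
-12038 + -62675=-74713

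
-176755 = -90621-86134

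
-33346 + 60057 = 26711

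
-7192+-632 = -7824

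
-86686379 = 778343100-865029479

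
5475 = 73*75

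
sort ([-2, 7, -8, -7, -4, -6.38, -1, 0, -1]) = [-8, -7, -6.38, -4, -2, -1, -1, 0, 7]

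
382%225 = 157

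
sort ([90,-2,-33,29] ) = [-33,-2,29,90] 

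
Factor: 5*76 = 2^2*5^1*19^1 = 380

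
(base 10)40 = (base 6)104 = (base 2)101000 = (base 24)1g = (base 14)2c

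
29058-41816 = -12758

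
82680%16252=1420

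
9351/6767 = 1 + 2584/6767 ≈ 1.38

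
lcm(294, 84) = 588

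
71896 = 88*817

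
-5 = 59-64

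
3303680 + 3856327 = 7160007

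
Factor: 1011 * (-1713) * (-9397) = 3^2 * 337^1 * 571^1 * 9397^1 = 16274128671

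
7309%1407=274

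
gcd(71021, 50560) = 79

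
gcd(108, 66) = 6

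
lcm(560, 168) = 1680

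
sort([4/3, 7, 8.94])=[4/3, 7, 8.94]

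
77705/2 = 38852+1/2 = 38852.50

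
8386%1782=1258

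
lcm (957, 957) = 957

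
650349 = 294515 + 355834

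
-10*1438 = -14380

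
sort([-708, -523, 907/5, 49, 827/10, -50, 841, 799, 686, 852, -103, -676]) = [-708, -676, -523, -103, -50, 49, 827/10, 907/5, 686, 799, 841, 852]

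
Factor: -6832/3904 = -1 * 2^(-2) * 7^1 = -7/4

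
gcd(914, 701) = 1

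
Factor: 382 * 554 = 2^2 * 191^1 * 277^1 = 211628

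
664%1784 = 664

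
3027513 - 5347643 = -2320130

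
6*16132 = 96792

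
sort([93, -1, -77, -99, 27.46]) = [-99, -77, -1, 27.46, 93]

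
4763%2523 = 2240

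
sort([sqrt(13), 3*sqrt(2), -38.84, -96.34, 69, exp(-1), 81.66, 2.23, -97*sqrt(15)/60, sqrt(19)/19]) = [-96.34, -38.84, -97*sqrt(15)/60, sqrt(19)/19, exp(-1), 2.23, sqrt(13), 3*sqrt(2), 69, 81.66]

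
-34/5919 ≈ -0.00574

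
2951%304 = 215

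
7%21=7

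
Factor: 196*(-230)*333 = -1*2^3*3^2*5^1*7^2*23^1*37^1 = -15011640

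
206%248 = 206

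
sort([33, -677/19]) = [-677/19, 33]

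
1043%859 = 184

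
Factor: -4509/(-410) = 2^(-1) * 3^3 * 5^(-1) * 41^(-1) * 167^1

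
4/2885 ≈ 0.00139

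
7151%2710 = 1731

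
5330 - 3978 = 1352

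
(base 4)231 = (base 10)45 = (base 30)1f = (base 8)55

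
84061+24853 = 108914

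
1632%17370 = 1632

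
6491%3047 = 397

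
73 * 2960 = 216080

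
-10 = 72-82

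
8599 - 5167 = 3432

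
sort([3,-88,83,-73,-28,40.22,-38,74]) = [-88,-73,-38,-28,3,40.22,74,83]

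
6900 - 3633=3267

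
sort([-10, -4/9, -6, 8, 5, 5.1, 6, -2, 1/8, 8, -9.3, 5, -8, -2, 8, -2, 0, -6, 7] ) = [-10, -9.3, -8, -6, -6, -2, -2, -2, -4/9, 0, 1/8, 5, 5, 5.1, 6, 7, 8, 8, 8] 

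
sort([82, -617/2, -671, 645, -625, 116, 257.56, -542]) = [-671, -625, -542, -617/2, 82, 116, 257.56, 645]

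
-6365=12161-18526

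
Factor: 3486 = 2^1 * 3^1 * 7^1 * 83^1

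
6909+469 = 7378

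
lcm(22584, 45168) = 45168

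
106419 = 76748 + 29671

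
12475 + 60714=73189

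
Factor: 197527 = 11^1*17957^1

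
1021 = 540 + 481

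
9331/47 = 198 + 25/47 ≈ 198.53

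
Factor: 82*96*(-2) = -1*2^7*3^1*41^1 = -15744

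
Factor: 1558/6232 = 2^(-2) = 1/4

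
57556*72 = 4144032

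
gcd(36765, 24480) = 45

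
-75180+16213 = -58967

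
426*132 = 56232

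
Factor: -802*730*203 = -1*2^2*5^1*7^1*29^1*73^1*401^1 = -118848380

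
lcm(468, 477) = 24804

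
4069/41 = 99 + 10/41 ≈ 99.24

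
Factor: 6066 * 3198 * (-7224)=-1 * 2^5 * 3^4 * 7^1 * 13^1 * 41^1 * 43^1 * 337^1=-140138867232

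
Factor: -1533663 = -1*3^2*23^1*31^1*239^1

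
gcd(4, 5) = 1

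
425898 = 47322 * 9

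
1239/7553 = 177/1079 ≈ 0.164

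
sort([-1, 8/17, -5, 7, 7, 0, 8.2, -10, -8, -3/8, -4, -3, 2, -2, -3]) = [-10, -8, -5, -4, -3, -3, -2, -1, -3/8, 0, 8/17, 2, 7, 7, 8.2]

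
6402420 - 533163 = 5869257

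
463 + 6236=6699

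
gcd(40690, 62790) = 130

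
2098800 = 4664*450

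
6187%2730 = 727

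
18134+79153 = 97287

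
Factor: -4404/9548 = -1 * 3^1 * 7^(-1) * 11^(-1) * 31^(-1) * 367^1 = -1101/2387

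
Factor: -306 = -1*2^1*3^2*17^1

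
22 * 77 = 1694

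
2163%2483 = 2163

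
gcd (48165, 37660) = 5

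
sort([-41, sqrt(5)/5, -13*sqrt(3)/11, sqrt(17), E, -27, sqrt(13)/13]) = [-41, -27, -13*sqrt(3)/11, sqrt(13)/13, sqrt(5)/5, E, sqrt(17)]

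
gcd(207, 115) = 23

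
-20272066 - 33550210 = -53822276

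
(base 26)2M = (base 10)74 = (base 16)4A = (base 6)202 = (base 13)59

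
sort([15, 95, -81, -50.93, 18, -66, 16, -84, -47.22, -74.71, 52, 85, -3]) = [-84, -81, -74.71, -66, -50.93, -47.22, -3, 15, 16, 18, 52, 85, 95]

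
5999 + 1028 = 7027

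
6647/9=738+5/9 ≈ 738.56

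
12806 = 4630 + 8176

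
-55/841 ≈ -0.0654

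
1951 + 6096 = 8047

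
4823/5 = 964 + 3/5 = 964.60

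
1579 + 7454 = 9033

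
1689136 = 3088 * 547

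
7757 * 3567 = 27669219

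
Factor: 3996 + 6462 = 2^1*3^2*7^1*83^1 = 10458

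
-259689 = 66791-326480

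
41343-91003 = -49660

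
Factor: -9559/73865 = -1*5^(-1)*11^1*17^(-1) = -11/85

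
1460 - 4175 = -2715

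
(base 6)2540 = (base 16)27c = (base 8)1174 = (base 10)636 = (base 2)1001111100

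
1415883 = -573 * (-2471)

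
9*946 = 8514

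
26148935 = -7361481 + 33510416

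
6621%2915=791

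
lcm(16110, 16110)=16110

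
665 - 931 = -266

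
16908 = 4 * 4227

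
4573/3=1524 + 1/3 ≈ 1524.33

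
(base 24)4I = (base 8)162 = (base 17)6C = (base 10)114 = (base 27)46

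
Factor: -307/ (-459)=3^ (-3)*17^ (-1)*307^1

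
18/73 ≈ 0.247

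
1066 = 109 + 957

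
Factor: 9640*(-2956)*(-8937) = 2^5*3^3*5^1*241^1*331^1*739^1 = 254667322080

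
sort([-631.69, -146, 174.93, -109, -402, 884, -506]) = [-631.69, -506, -402, -146, -109, 174.93, 884]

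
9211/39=236+7/39 ≈ 236.18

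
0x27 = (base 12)33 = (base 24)1f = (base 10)39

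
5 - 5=0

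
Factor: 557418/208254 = 569^(-1) * 1523^1 = 1523/569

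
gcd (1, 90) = 1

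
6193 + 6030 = 12223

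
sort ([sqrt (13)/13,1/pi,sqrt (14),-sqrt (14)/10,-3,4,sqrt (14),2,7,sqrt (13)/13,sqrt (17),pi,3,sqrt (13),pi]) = [-3,-sqrt (14)/10,sqrt (13)/13,sqrt (13)/13,1/pi,2,3,pi,pi,sqrt (13),sqrt (14),sqrt (14),4,sqrt (17),7]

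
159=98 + 61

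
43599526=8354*5219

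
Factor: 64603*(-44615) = -1*5^1*7^1*11^1*839^1*8923^1 = -2882262845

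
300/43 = 6 + 42/43 ≈ 6.98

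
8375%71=68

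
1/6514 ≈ 0.000154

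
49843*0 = 0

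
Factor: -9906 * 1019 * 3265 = -1 * 2^1 * 3^1 * 5^1 * 13^1 * 127^1 * 653^1 * 1019^1 = -32957608710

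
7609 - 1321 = 6288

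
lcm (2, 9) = 18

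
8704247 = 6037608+2666639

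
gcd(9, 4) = 1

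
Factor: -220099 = -1*11^2*17^1*107^1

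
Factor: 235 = 5^1*47^1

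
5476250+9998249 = 15474499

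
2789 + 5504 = 8293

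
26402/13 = 2030+12/13 ≈ 2030.92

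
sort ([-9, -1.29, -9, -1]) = [-9, -9, -1.29, -1]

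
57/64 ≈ 0.891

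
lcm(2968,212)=2968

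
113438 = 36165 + 77273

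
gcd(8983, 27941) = 1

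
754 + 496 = 1250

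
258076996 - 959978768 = -701901772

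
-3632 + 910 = -2722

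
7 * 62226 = 435582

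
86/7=12 + 2/7 ≈ 12.29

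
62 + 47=109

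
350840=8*43855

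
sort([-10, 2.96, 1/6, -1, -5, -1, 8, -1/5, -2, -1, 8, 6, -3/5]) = [-10, -5, -2, -1, -1, -1, -3/5, -1/5, 1/6, 2.96, 6, 8, 8]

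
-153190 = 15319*(-10)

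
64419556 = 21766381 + 42653175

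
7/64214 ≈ 0.000109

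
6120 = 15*408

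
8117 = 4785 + 3332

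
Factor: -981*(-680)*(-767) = -1*2^3*3^2*5^1*13^1*17^1*59^1*109^1 = -511650360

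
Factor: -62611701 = -1*3^1*67^1*181^1*1721^1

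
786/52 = 393/26 ≈ 15.12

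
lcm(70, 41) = 2870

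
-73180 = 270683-343863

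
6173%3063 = 47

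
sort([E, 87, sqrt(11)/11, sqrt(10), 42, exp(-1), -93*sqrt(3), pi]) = [-93*sqrt(3), sqrt(11)/11, exp(-1), E, pi, sqrt(10), 42, 87]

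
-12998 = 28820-41818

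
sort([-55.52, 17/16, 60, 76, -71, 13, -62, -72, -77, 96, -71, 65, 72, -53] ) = [-77, -72, -71, -71, -62, -55.52, -53, 17/16, 13, 60, 65, 72, 76, 96] 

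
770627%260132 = 250363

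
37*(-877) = -32449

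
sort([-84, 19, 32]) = [-84, 19, 32]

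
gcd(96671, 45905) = 1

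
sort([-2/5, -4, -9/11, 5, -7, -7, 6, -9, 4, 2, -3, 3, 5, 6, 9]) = [-9, -7, -7, -4, -3, -9/11, -2/5, 2, 3, 4, 5, 5, 6, 6, 9]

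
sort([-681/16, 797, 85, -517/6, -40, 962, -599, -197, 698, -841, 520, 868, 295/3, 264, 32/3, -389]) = [-841, -599, -389, -197, -517/6, -681/16, -40, 32/3, 85, 295/3, 264, 520, 698, 797, 868, 962]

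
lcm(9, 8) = 72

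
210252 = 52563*4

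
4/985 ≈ 0.00406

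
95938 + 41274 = 137212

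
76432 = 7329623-7253191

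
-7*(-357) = 2499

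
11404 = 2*5702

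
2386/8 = 1193/4 = 298.25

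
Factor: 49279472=2^4*11^1*211^1*1327^1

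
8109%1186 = 993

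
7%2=1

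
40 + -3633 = -3593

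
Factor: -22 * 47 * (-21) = 2^1 * 3^1 * 7^1 * 11^1 * 47^1 = 21714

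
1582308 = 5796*273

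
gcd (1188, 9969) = 3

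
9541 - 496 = 9045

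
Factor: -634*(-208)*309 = 2^5*3^1*13^1*103^1*317^1 = 40748448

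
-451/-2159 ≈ 0.209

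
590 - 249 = 341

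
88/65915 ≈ 0.00134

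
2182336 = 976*2236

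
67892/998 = 33946/499 ≈ 68.03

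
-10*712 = -7120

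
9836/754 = 13 + 17/377 ≈ 13.05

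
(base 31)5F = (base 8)252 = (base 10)170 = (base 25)6K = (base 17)A0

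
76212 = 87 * 876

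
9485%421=223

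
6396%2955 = 486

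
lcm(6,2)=6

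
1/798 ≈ 0.00125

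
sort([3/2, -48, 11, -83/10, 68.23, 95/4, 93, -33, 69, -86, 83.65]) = [-86, -48, -33, -83/10, 3/2, 11, 95/4, 68.23, 69, 83.65, 93]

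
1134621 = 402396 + 732225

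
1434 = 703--731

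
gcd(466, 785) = 1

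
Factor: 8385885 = 3^2*5^1*331^1*563^1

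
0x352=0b1101010010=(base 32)qi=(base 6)3534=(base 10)850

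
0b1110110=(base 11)a8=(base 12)9a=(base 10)118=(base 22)58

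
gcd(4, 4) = 4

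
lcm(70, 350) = 350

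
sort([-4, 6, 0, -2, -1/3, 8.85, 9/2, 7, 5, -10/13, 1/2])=[-4, -2, -10/13, -1/3, 0, 1/2, 9/2, 5, 6, 7, 8.85]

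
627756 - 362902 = 264854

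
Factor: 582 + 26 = 2^5*19^1 = 608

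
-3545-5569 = -9114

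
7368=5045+2323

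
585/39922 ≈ 0.0147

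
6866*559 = 3838094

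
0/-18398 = 0 = 0.00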